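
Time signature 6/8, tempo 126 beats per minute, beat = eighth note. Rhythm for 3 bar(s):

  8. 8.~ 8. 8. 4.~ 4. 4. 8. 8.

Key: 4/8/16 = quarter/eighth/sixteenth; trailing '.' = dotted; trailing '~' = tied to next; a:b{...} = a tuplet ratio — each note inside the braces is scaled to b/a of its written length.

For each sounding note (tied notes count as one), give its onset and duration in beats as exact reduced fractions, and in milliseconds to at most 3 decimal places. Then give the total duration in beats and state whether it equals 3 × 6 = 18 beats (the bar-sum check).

1) 0.0ms=0b +714.286ms=3/2b
2) 714.286ms=3/2b +1428.571ms=3b
3) 2142.857ms=9/2b +714.286ms=3/2b
4) 2857.143ms=6b +2857.143ms=6b
5) 5714.286ms=12b +1428.571ms=3b
6) 7142.857ms=15b +714.286ms=3/2b
7) 7857.143ms=33/2b +714.286ms=3/2b
Σ=18b of 18 (126bpm 6/8) — PASS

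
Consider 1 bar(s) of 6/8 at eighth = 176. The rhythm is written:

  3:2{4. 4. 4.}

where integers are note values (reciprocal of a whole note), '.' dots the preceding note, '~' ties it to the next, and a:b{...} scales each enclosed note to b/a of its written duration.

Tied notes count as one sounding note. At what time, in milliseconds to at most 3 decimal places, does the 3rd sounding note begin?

note 3 onset = 4b = 1363.636ms

1. 0.0ms @ 0 + 681.818ms (2)
2. 681.818ms @ 2 + 681.818ms (2)
3. 1363.636ms @ 4 + 681.818ms (2)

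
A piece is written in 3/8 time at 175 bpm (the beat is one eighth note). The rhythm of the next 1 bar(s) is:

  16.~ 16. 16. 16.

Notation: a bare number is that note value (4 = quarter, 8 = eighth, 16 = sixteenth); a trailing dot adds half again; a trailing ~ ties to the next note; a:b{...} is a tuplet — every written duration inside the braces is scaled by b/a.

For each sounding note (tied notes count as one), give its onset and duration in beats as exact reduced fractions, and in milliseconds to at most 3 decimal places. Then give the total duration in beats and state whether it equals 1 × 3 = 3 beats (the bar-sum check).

1) 0.0ms=0b +514.286ms=3/2b
2) 514.286ms=3/2b +257.143ms=3/4b
3) 771.429ms=9/4b +257.143ms=3/4b
Σ=3b of 3 (175bpm 3/8) — PASS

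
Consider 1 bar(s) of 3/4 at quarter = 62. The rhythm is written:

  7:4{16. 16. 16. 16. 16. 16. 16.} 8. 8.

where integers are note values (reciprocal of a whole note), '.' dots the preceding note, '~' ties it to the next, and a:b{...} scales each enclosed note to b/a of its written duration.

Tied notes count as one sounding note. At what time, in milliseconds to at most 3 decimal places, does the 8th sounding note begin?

note 8 onset = 3/2b = 1451.613ms

1. 0.0ms @ 0 + 207.373ms (3/14)
2. 207.373ms @ 3/14 + 207.373ms (3/14)
3. 414.747ms @ 3/7 + 207.373ms (3/14)
4. 622.12ms @ 9/14 + 207.373ms (3/14)
5. 829.493ms @ 6/7 + 207.373ms (3/14)
6. 1036.866ms @ 15/14 + 207.373ms (3/14)
7. 1244.24ms @ 9/7 + 207.373ms (3/14)
8. 1451.613ms @ 3/2 + 725.806ms (3/4)
9. 2177.419ms @ 9/4 + 725.806ms (3/4)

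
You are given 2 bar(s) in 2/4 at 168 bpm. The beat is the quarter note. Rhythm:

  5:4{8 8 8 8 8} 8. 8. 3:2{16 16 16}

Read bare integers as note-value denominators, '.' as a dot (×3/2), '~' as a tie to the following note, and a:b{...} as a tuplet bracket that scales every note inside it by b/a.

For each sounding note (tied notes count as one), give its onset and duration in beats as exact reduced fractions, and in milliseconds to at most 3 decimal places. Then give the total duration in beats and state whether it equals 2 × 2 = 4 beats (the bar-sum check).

1) 0.0ms=0b +142.857ms=2/5b
2) 142.857ms=2/5b +142.857ms=2/5b
3) 285.714ms=4/5b +142.857ms=2/5b
4) 428.571ms=6/5b +142.857ms=2/5b
5) 571.429ms=8/5b +142.857ms=2/5b
6) 714.286ms=2b +267.857ms=3/4b
7) 982.143ms=11/4b +267.857ms=3/4b
8) 1250.0ms=7/2b +59.524ms=1/6b
9) 1309.524ms=11/3b +59.524ms=1/6b
10) 1369.048ms=23/6b +59.524ms=1/6b
Σ=4b of 4 (168bpm 2/4) — PASS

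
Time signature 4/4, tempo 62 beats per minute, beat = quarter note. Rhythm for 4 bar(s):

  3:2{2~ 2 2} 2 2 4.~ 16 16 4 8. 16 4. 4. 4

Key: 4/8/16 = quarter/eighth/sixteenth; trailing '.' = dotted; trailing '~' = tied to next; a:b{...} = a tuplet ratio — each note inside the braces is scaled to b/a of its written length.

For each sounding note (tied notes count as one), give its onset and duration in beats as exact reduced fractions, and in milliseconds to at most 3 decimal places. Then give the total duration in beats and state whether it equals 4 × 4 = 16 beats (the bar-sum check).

1) 0.0ms=0b +2580.645ms=8/3b
2) 2580.645ms=8/3b +1290.323ms=4/3b
3) 3870.968ms=4b +1935.484ms=2b
4) 5806.452ms=6b +1935.484ms=2b
5) 7741.935ms=8b +1693.548ms=7/4b
6) 9435.484ms=39/4b +241.935ms=1/4b
7) 9677.419ms=10b +967.742ms=1b
8) 10645.161ms=11b +725.806ms=3/4b
9) 11370.968ms=47/4b +241.935ms=1/4b
10) 11612.903ms=12b +1451.613ms=3/2b
11) 13064.516ms=27/2b +1451.613ms=3/2b
12) 14516.129ms=15b +967.742ms=1b
Σ=16b of 16 (62bpm 4/4) — PASS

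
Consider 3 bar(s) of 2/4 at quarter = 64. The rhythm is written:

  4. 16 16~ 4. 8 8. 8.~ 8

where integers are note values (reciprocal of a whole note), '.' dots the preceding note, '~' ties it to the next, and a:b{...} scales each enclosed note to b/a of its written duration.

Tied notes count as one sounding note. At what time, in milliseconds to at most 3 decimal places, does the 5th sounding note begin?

note 5 onset = 4b = 3750.0ms

1. 0.0ms @ 0 + 1406.25ms (3/2)
2. 1406.25ms @ 3/2 + 234.375ms (1/4)
3. 1640.625ms @ 7/4 + 1640.625ms (7/4)
4. 3281.25ms @ 7/2 + 468.75ms (1/2)
5. 3750.0ms @ 4 + 703.125ms (3/4)
6. 4453.125ms @ 19/4 + 1171.875ms (5/4)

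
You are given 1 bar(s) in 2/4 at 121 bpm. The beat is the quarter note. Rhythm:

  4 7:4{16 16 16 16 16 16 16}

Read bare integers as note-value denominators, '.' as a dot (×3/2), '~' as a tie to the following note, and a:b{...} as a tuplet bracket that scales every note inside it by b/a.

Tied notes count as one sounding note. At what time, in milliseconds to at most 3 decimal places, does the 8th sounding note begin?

1. 0.0ms @ 0 + 495.868ms (1)
2. 495.868ms @ 1 + 70.838ms (1/7)
3. 566.706ms @ 8/7 + 70.838ms (1/7)
4. 637.544ms @ 9/7 + 70.838ms (1/7)
5. 708.383ms @ 10/7 + 70.838ms (1/7)
6. 779.221ms @ 11/7 + 70.838ms (1/7)
7. 850.059ms @ 12/7 + 70.838ms (1/7)
8. 920.897ms @ 13/7 + 70.838ms (1/7)

note 8 onset = 13/7b = 920.897ms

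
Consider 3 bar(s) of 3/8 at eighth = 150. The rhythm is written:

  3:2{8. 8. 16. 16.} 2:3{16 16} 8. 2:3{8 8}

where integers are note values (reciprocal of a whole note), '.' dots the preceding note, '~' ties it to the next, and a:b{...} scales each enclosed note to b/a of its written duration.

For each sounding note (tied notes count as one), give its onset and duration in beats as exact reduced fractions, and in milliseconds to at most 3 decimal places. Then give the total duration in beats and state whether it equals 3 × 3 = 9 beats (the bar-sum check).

1) 0.0ms=0b +400.0ms=1b
2) 400.0ms=1b +400.0ms=1b
3) 800.0ms=2b +200.0ms=1/2b
4) 1000.0ms=5/2b +200.0ms=1/2b
5) 1200.0ms=3b +300.0ms=3/4b
6) 1500.0ms=15/4b +300.0ms=3/4b
7) 1800.0ms=9/2b +600.0ms=3/2b
8) 2400.0ms=6b +600.0ms=3/2b
9) 3000.0ms=15/2b +600.0ms=3/2b
Σ=9b of 9 (150bpm 3/8) — PASS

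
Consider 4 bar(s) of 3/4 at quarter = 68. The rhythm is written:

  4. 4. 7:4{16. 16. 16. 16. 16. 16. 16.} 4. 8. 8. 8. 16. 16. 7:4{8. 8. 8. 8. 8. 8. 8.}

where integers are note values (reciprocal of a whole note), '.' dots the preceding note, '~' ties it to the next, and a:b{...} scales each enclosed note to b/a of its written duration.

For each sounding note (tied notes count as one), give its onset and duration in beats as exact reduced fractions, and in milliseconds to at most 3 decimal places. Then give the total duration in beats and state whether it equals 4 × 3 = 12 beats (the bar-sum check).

1) 0.0ms=0b +1323.529ms=3/2b
2) 1323.529ms=3/2b +1323.529ms=3/2b
3) 2647.059ms=3b +189.076ms=3/14b
4) 2836.134ms=45/14b +189.076ms=3/14b
5) 3025.21ms=24/7b +189.076ms=3/14b
6) 3214.286ms=51/14b +189.076ms=3/14b
7) 3403.361ms=27/7b +189.076ms=3/14b
8) 3592.437ms=57/14b +189.076ms=3/14b
9) 3781.513ms=30/7b +189.076ms=3/14b
10) 3970.588ms=9/2b +1323.529ms=3/2b
11) 5294.118ms=6b +661.765ms=3/4b
12) 5955.882ms=27/4b +661.765ms=3/4b
13) 6617.647ms=15/2b +661.765ms=3/4b
14) 7279.412ms=33/4b +330.882ms=3/8b
15) 7610.294ms=69/8b +330.882ms=3/8b
16) 7941.176ms=9b +378.151ms=3/7b
17) 8319.328ms=66/7b +378.151ms=3/7b
18) 8697.479ms=69/7b +378.151ms=3/7b
19) 9075.63ms=72/7b +378.151ms=3/7b
20) 9453.782ms=75/7b +378.151ms=3/7b
21) 9831.933ms=78/7b +378.151ms=3/7b
22) 10210.084ms=81/7b +378.151ms=3/7b
Σ=12b of 12 (68bpm 3/4) — PASS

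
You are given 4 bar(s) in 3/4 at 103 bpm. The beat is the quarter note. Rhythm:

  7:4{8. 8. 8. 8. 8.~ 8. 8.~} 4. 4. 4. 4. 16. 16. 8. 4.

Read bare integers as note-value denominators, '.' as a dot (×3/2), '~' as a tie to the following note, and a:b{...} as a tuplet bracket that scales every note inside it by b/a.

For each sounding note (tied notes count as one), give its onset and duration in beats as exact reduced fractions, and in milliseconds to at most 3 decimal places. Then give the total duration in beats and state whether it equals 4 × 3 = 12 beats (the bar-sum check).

1) 0.0ms=0b +249.653ms=3/7b
2) 249.653ms=3/7b +249.653ms=3/7b
3) 499.307ms=6/7b +249.653ms=3/7b
4) 748.96ms=9/7b +249.653ms=3/7b
5) 998.613ms=12/7b +499.307ms=6/7b
6) 1497.92ms=18/7b +1123.44ms=27/14b
7) 2621.359ms=9/2b +873.786ms=3/2b
8) 3495.146ms=6b +873.786ms=3/2b
9) 4368.932ms=15/2b +873.786ms=3/2b
10) 5242.718ms=9b +218.447ms=3/8b
11) 5461.165ms=75/8b +218.447ms=3/8b
12) 5679.612ms=39/4b +436.893ms=3/4b
13) 6116.505ms=21/2b +873.786ms=3/2b
Σ=12b of 12 (103bpm 3/4) — PASS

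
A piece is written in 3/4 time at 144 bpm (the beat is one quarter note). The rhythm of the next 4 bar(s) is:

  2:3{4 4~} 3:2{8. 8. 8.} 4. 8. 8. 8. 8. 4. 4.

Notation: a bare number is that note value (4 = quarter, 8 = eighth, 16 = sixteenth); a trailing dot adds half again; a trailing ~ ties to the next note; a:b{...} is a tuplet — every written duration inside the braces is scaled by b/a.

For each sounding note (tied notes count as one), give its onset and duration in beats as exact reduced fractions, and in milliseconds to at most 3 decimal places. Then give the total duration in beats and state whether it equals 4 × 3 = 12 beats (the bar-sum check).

1) 0.0ms=0b +625.0ms=3/2b
2) 625.0ms=3/2b +833.333ms=2b
3) 1458.333ms=7/2b +208.333ms=1/2b
4) 1666.667ms=4b +208.333ms=1/2b
5) 1875.0ms=9/2b +625.0ms=3/2b
6) 2500.0ms=6b +312.5ms=3/4b
7) 2812.5ms=27/4b +312.5ms=3/4b
8) 3125.0ms=15/2b +312.5ms=3/4b
9) 3437.5ms=33/4b +312.5ms=3/4b
10) 3750.0ms=9b +625.0ms=3/2b
11) 4375.0ms=21/2b +625.0ms=3/2b
Σ=12b of 12 (144bpm 3/4) — PASS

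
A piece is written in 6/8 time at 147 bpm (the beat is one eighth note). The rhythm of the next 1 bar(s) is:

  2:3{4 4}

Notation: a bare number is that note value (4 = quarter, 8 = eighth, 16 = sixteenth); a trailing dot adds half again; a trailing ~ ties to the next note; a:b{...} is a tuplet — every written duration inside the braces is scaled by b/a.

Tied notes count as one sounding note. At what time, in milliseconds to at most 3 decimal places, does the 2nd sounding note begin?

1. 0.0ms @ 0 + 1224.49ms (3)
2. 1224.49ms @ 3 + 1224.49ms (3)

note 2 onset = 3b = 1224.49ms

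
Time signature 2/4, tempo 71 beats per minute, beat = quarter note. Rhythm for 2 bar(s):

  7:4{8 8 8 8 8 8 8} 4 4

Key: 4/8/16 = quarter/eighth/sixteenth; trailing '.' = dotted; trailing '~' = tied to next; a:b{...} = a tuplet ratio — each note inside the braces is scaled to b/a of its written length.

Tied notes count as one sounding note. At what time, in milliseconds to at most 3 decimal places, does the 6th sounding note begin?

note 6 onset = 10/7b = 1207.243ms

1. 0.0ms @ 0 + 241.449ms (2/7)
2. 241.449ms @ 2/7 + 241.449ms (2/7)
3. 482.897ms @ 4/7 + 241.449ms (2/7)
4. 724.346ms @ 6/7 + 241.449ms (2/7)
5. 965.795ms @ 8/7 + 241.449ms (2/7)
6. 1207.243ms @ 10/7 + 241.449ms (2/7)
7. 1448.692ms @ 12/7 + 241.449ms (2/7)
8. 1690.141ms @ 2 + 845.07ms (1)
9. 2535.211ms @ 3 + 845.07ms (1)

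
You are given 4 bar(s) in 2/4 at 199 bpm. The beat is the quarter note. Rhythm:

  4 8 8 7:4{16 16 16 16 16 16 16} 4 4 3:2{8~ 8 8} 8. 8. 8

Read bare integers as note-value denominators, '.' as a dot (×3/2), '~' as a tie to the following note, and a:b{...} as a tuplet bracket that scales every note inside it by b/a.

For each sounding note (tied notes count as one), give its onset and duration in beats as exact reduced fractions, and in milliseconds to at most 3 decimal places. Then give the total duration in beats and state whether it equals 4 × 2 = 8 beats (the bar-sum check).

1) 0.0ms=0b +301.508ms=1b
2) 301.508ms=1b +150.754ms=1/2b
3) 452.261ms=3/2b +150.754ms=1/2b
4) 603.015ms=2b +43.073ms=1/7b
5) 646.088ms=15/7b +43.073ms=1/7b
6) 689.16ms=16/7b +43.073ms=1/7b
7) 732.233ms=17/7b +43.073ms=1/7b
8) 775.305ms=18/7b +43.073ms=1/7b
9) 818.378ms=19/7b +43.073ms=1/7b
10) 861.45ms=20/7b +43.073ms=1/7b
11) 904.523ms=3b +301.508ms=1b
12) 1206.03ms=4b +301.508ms=1b
13) 1507.538ms=5b +201.005ms=2/3b
14) 1708.543ms=17/3b +100.503ms=1/3b
15) 1809.045ms=6b +226.131ms=3/4b
16) 2035.176ms=27/4b +226.131ms=3/4b
17) 2261.307ms=15/2b +150.754ms=1/2b
Σ=8b of 8 (199bpm 2/4) — PASS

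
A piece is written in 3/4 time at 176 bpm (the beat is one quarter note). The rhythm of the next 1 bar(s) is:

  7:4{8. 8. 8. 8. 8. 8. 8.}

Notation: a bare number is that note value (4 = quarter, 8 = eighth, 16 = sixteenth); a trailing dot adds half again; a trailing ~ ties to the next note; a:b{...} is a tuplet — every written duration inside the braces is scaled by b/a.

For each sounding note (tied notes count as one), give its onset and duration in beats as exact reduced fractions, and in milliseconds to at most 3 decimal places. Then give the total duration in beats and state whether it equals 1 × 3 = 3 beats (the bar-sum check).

1) 0.0ms=0b +146.104ms=3/7b
2) 146.104ms=3/7b +146.104ms=3/7b
3) 292.208ms=6/7b +146.104ms=3/7b
4) 438.312ms=9/7b +146.104ms=3/7b
5) 584.416ms=12/7b +146.104ms=3/7b
6) 730.519ms=15/7b +146.104ms=3/7b
7) 876.623ms=18/7b +146.104ms=3/7b
Σ=3b of 3 (176bpm 3/4) — PASS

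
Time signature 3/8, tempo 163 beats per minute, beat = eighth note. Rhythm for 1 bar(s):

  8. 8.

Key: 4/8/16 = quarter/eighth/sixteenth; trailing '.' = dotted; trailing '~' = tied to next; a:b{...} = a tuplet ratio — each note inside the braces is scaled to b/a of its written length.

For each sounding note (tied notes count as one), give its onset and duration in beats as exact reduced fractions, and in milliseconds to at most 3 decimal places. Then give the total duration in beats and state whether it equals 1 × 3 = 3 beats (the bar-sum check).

1) 0.0ms=0b +552.147ms=3/2b
2) 552.147ms=3/2b +552.147ms=3/2b
Σ=3b of 3 (163bpm 3/8) — PASS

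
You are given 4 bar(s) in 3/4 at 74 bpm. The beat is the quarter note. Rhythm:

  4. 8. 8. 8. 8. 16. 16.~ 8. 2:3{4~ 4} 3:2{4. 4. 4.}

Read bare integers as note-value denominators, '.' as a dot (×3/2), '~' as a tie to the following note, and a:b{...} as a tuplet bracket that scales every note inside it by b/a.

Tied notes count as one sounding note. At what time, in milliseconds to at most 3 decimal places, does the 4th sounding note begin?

1. 0.0ms @ 0 + 1216.216ms (3/2)
2. 1216.216ms @ 3/2 + 608.108ms (3/4)
3. 1824.324ms @ 9/4 + 608.108ms (3/4)
4. 2432.432ms @ 3 + 608.108ms (3/4)
5. 3040.541ms @ 15/4 + 608.108ms (3/4)
6. 3648.649ms @ 9/2 + 304.054ms (3/8)
7. 3952.703ms @ 39/8 + 912.162ms (9/8)
8. 4864.865ms @ 6 + 2432.432ms (3)
9. 7297.297ms @ 9 + 810.811ms (1)
10. 8108.108ms @ 10 + 810.811ms (1)
11. 8918.919ms @ 11 + 810.811ms (1)

note 4 onset = 3b = 2432.432ms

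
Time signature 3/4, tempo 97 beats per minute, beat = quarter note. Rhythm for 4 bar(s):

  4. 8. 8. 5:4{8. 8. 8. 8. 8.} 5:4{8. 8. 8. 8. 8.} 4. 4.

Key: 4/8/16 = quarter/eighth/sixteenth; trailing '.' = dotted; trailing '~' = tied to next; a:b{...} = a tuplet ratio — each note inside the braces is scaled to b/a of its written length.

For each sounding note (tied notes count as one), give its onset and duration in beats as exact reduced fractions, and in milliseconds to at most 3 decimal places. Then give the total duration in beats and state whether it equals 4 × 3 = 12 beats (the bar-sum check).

1) 0.0ms=0b +927.835ms=3/2b
2) 927.835ms=3/2b +463.918ms=3/4b
3) 1391.753ms=9/4b +463.918ms=3/4b
4) 1855.67ms=3b +371.134ms=3/5b
5) 2226.804ms=18/5b +371.134ms=3/5b
6) 2597.938ms=21/5b +371.134ms=3/5b
7) 2969.072ms=24/5b +371.134ms=3/5b
8) 3340.206ms=27/5b +371.134ms=3/5b
9) 3711.34ms=6b +371.134ms=3/5b
10) 4082.474ms=33/5b +371.134ms=3/5b
11) 4453.608ms=36/5b +371.134ms=3/5b
12) 4824.742ms=39/5b +371.134ms=3/5b
13) 5195.876ms=42/5b +371.134ms=3/5b
14) 5567.01ms=9b +927.835ms=3/2b
15) 6494.845ms=21/2b +927.835ms=3/2b
Σ=12b of 12 (97bpm 3/4) — PASS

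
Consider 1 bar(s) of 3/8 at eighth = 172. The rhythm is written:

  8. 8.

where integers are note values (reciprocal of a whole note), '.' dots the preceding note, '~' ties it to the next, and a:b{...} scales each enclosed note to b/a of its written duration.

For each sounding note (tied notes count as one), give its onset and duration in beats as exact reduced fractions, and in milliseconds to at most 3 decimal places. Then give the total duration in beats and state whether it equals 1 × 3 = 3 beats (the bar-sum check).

1) 0.0ms=0b +523.256ms=3/2b
2) 523.256ms=3/2b +523.256ms=3/2b
Σ=3b of 3 (172bpm 3/8) — PASS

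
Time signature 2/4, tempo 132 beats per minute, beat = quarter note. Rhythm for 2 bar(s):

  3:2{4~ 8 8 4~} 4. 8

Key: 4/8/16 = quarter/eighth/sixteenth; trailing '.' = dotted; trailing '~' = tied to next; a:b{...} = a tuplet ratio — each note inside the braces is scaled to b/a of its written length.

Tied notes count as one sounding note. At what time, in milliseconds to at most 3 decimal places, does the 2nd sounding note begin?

note 2 onset = 1b = 454.545ms

1. 0.0ms @ 0 + 454.545ms (1)
2. 454.545ms @ 1 + 151.515ms (1/3)
3. 606.061ms @ 4/3 + 984.848ms (13/6)
4. 1590.909ms @ 7/2 + 227.273ms (1/2)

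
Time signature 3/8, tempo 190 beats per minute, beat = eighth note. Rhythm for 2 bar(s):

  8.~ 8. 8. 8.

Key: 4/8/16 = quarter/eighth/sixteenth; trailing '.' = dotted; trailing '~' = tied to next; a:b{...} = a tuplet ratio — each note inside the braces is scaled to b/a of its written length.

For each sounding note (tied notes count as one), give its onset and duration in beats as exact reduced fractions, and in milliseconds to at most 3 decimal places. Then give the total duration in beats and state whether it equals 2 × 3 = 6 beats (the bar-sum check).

1) 0.0ms=0b +947.368ms=3b
2) 947.368ms=3b +473.684ms=3/2b
3) 1421.053ms=9/2b +473.684ms=3/2b
Σ=6b of 6 (190bpm 3/8) — PASS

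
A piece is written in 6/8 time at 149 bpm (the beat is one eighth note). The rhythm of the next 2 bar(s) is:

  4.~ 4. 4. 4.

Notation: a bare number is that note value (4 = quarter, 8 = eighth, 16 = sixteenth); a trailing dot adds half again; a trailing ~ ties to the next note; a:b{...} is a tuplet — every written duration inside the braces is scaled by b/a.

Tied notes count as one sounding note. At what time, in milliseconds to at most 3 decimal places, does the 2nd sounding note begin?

note 2 onset = 6b = 2416.107ms

1. 0.0ms @ 0 + 2416.107ms (6)
2. 2416.107ms @ 6 + 1208.054ms (3)
3. 3624.161ms @ 9 + 1208.054ms (3)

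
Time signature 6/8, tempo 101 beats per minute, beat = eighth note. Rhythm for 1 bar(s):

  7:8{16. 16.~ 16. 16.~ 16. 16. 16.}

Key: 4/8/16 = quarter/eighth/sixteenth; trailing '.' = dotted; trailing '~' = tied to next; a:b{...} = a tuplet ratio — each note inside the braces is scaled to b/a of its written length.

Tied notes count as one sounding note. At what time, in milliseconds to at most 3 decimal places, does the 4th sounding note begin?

1. 0.0ms @ 0 + 509.194ms (6/7)
2. 509.194ms @ 6/7 + 1018.388ms (12/7)
3. 1527.581ms @ 18/7 + 1018.388ms (12/7)
4. 2545.969ms @ 30/7 + 509.194ms (6/7)
5. 3055.163ms @ 36/7 + 509.194ms (6/7)

note 4 onset = 30/7b = 2545.969ms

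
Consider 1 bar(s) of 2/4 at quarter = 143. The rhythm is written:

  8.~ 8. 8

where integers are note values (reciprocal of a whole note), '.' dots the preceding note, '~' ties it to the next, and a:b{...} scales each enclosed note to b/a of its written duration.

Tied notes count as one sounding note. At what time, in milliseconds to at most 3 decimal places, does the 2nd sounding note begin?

1. 0.0ms @ 0 + 629.371ms (3/2)
2. 629.371ms @ 3/2 + 209.79ms (1/2)

note 2 onset = 3/2b = 629.371ms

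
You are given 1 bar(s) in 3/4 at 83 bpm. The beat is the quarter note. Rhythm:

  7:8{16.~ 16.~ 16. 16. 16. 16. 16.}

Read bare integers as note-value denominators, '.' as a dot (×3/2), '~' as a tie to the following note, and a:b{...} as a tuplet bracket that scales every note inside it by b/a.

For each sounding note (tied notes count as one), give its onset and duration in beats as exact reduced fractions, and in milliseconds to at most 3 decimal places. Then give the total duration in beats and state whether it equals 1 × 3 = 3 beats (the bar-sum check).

1) 0.0ms=0b +929.432ms=9/7b
2) 929.432ms=9/7b +309.811ms=3/7b
3) 1239.243ms=12/7b +309.811ms=3/7b
4) 1549.053ms=15/7b +309.811ms=3/7b
5) 1858.864ms=18/7b +309.811ms=3/7b
Σ=3b of 3 (83bpm 3/4) — PASS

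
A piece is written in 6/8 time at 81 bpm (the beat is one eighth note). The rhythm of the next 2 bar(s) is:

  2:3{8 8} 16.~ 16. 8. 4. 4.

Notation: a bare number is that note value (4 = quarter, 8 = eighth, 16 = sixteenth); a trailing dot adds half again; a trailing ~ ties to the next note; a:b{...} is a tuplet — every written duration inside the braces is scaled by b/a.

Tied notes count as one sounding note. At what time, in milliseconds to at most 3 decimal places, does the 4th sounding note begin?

1. 0.0ms @ 0 + 1111.111ms (3/2)
2. 1111.111ms @ 3/2 + 1111.111ms (3/2)
3. 2222.222ms @ 3 + 1111.111ms (3/2)
4. 3333.333ms @ 9/2 + 1111.111ms (3/2)
5. 4444.444ms @ 6 + 2222.222ms (3)
6. 6666.667ms @ 9 + 2222.222ms (3)

note 4 onset = 9/2b = 3333.333ms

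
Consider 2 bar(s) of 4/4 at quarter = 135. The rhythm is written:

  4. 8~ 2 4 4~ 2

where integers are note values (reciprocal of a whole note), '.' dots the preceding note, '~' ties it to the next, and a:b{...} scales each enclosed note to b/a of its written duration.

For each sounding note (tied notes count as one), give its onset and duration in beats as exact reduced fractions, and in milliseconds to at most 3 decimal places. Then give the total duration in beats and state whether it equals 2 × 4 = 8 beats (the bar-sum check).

1) 0.0ms=0b +666.667ms=3/2b
2) 666.667ms=3/2b +1111.111ms=5/2b
3) 1777.778ms=4b +444.444ms=1b
4) 2222.222ms=5b +1333.333ms=3b
Σ=8b of 8 (135bpm 4/4) — PASS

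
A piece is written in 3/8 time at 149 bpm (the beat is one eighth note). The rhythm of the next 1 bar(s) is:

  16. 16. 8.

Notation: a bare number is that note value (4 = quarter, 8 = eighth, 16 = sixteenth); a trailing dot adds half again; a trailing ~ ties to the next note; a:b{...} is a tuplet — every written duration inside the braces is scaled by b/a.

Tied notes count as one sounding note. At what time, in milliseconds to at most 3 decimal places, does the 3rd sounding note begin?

note 3 onset = 3/2b = 604.027ms

1. 0.0ms @ 0 + 302.013ms (3/4)
2. 302.013ms @ 3/4 + 302.013ms (3/4)
3. 604.027ms @ 3/2 + 604.027ms (3/2)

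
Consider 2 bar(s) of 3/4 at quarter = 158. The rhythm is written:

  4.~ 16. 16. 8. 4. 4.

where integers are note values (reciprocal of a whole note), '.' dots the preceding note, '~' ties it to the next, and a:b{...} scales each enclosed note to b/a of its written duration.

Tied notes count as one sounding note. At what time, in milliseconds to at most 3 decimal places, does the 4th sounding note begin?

note 4 onset = 3b = 1139.241ms

1. 0.0ms @ 0 + 712.025ms (15/8)
2. 712.025ms @ 15/8 + 142.405ms (3/8)
3. 854.43ms @ 9/4 + 284.81ms (3/4)
4. 1139.241ms @ 3 + 569.62ms (3/2)
5. 1708.861ms @ 9/2 + 569.62ms (3/2)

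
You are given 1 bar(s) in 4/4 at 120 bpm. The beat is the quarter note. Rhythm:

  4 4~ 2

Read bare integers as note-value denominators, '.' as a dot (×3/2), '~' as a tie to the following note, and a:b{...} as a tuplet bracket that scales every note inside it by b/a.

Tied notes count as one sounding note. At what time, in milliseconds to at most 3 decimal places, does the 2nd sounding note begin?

note 2 onset = 1b = 500.0ms

1. 0.0ms @ 0 + 500.0ms (1)
2. 500.0ms @ 1 + 1500.0ms (3)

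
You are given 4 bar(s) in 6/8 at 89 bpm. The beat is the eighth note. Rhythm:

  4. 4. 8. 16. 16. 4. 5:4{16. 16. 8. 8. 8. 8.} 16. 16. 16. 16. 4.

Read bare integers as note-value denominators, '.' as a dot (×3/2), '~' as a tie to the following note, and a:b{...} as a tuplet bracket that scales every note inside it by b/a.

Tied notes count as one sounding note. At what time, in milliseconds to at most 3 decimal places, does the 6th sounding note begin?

note 6 onset = 9b = 6067.416ms

1. 0.0ms @ 0 + 2022.472ms (3)
2. 2022.472ms @ 3 + 2022.472ms (3)
3. 4044.944ms @ 6 + 1011.236ms (3/2)
4. 5056.18ms @ 15/2 + 505.618ms (3/4)
5. 5561.798ms @ 33/4 + 505.618ms (3/4)
6. 6067.416ms @ 9 + 2022.472ms (3)
7. 8089.888ms @ 12 + 404.494ms (3/5)
8. 8494.382ms @ 63/5 + 404.494ms (3/5)
9. 8898.876ms @ 66/5 + 808.989ms (6/5)
10. 9707.865ms @ 72/5 + 808.989ms (6/5)
11. 10516.854ms @ 78/5 + 808.989ms (6/5)
12. 11325.843ms @ 84/5 + 808.989ms (6/5)
13. 12134.831ms @ 18 + 505.618ms (3/4)
14. 12640.449ms @ 75/4 + 505.618ms (3/4)
15. 13146.067ms @ 39/2 + 505.618ms (3/4)
16. 13651.685ms @ 81/4 + 505.618ms (3/4)
17. 14157.303ms @ 21 + 2022.472ms (3)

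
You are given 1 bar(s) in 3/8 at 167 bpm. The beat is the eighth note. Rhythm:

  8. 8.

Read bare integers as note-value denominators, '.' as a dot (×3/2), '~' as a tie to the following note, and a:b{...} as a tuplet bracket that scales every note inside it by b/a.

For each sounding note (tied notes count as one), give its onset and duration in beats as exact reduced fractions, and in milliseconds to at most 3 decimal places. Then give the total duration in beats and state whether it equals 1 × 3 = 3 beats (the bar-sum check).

1) 0.0ms=0b +538.922ms=3/2b
2) 538.922ms=3/2b +538.922ms=3/2b
Σ=3b of 3 (167bpm 3/8) — PASS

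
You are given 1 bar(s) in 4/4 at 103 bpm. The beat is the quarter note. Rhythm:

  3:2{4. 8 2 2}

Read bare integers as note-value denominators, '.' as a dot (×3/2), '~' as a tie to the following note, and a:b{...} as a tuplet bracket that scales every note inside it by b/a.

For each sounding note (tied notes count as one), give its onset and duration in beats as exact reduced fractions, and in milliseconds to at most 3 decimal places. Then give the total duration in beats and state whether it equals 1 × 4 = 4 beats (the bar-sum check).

1) 0.0ms=0b +582.524ms=1b
2) 582.524ms=1b +194.175ms=1/3b
3) 776.699ms=4/3b +776.699ms=4/3b
4) 1553.398ms=8/3b +776.699ms=4/3b
Σ=4b of 4 (103bpm 4/4) — PASS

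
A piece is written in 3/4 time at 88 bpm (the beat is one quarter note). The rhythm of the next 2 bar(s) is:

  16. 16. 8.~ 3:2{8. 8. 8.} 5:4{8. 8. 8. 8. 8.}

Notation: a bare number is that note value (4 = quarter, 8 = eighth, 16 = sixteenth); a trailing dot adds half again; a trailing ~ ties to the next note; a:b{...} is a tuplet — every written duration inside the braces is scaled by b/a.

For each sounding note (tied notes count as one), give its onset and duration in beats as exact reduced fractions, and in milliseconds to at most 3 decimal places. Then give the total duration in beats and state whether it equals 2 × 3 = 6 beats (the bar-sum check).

1) 0.0ms=0b +255.682ms=3/8b
2) 255.682ms=3/8b +255.682ms=3/8b
3) 511.364ms=3/4b +852.273ms=5/4b
4) 1363.636ms=2b +340.909ms=1/2b
5) 1704.545ms=5/2b +340.909ms=1/2b
6) 2045.455ms=3b +409.091ms=3/5b
7) 2454.545ms=18/5b +409.091ms=3/5b
8) 2863.636ms=21/5b +409.091ms=3/5b
9) 3272.727ms=24/5b +409.091ms=3/5b
10) 3681.818ms=27/5b +409.091ms=3/5b
Σ=6b of 6 (88bpm 3/4) — PASS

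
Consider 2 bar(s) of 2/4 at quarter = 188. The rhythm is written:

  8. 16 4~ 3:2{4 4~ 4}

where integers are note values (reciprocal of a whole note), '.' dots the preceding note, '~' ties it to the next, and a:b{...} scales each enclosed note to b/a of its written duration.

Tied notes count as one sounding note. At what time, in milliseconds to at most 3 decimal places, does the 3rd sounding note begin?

1. 0.0ms @ 0 + 239.362ms (3/4)
2. 239.362ms @ 3/4 + 79.787ms (1/4)
3. 319.149ms @ 1 + 531.915ms (5/3)
4. 851.064ms @ 8/3 + 425.532ms (4/3)

note 3 onset = 1b = 319.149ms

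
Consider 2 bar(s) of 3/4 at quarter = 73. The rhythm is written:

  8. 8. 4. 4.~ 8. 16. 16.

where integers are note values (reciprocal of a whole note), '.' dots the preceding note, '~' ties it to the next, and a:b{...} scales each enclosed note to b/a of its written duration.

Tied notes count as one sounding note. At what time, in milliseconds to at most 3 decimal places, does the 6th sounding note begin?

1. 0.0ms @ 0 + 616.438ms (3/4)
2. 616.438ms @ 3/4 + 616.438ms (3/4)
3. 1232.877ms @ 3/2 + 1232.877ms (3/2)
4. 2465.753ms @ 3 + 1849.315ms (9/4)
5. 4315.068ms @ 21/4 + 308.219ms (3/8)
6. 4623.288ms @ 45/8 + 308.219ms (3/8)

note 6 onset = 45/8b = 4623.288ms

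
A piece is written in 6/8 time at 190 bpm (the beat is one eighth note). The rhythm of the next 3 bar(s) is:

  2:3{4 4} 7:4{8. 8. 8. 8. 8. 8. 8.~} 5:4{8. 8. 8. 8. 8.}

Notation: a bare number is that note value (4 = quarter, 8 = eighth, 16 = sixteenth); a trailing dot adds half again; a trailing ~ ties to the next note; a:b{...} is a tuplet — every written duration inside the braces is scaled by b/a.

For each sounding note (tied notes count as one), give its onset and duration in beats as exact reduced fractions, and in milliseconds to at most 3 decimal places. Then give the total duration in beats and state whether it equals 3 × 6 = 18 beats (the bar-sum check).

1) 0.0ms=0b +947.368ms=3b
2) 947.368ms=3b +947.368ms=3b
3) 1894.737ms=6b +270.677ms=6/7b
4) 2165.414ms=48/7b +270.677ms=6/7b
5) 2436.09ms=54/7b +270.677ms=6/7b
6) 2706.767ms=60/7b +270.677ms=6/7b
7) 2977.444ms=66/7b +270.677ms=6/7b
8) 3248.12ms=72/7b +270.677ms=6/7b
9) 3518.797ms=78/7b +649.624ms=72/35b
10) 4168.421ms=66/5b +378.947ms=6/5b
11) 4547.368ms=72/5b +378.947ms=6/5b
12) 4926.316ms=78/5b +378.947ms=6/5b
13) 5305.263ms=84/5b +378.947ms=6/5b
Σ=18b of 18 (190bpm 6/8) — PASS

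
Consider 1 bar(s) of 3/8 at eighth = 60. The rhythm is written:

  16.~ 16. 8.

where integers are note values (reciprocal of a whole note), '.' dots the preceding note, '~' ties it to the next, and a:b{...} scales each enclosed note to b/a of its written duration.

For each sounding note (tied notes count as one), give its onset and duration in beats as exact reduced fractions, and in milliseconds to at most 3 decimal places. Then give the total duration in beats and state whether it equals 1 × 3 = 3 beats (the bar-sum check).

1) 0.0ms=0b +1500.0ms=3/2b
2) 1500.0ms=3/2b +1500.0ms=3/2b
Σ=3b of 3 (60bpm 3/8) — PASS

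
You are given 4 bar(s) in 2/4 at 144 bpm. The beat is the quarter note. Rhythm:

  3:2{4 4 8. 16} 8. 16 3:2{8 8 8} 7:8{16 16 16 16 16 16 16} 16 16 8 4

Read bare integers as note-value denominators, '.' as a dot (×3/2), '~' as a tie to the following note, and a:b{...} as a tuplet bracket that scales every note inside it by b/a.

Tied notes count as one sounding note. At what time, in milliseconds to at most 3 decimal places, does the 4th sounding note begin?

1. 0.0ms @ 0 + 277.778ms (2/3)
2. 277.778ms @ 2/3 + 277.778ms (2/3)
3. 555.556ms @ 4/3 + 208.333ms (1/2)
4. 763.889ms @ 11/6 + 69.444ms (1/6)
5. 833.333ms @ 2 + 312.5ms (3/4)
6. 1145.833ms @ 11/4 + 104.167ms (1/4)
7. 1250.0ms @ 3 + 138.889ms (1/3)
8. 1388.889ms @ 10/3 + 138.889ms (1/3)
9. 1527.778ms @ 11/3 + 138.889ms (1/3)
10. 1666.667ms @ 4 + 119.048ms (2/7)
11. 1785.714ms @ 30/7 + 119.048ms (2/7)
12. 1904.762ms @ 32/7 + 119.048ms (2/7)
13. 2023.81ms @ 34/7 + 119.048ms (2/7)
14. 2142.857ms @ 36/7 + 119.048ms (2/7)
15. 2261.905ms @ 38/7 + 119.048ms (2/7)
16. 2380.952ms @ 40/7 + 119.048ms (2/7)
17. 2500.0ms @ 6 + 104.167ms (1/4)
18. 2604.167ms @ 25/4 + 104.167ms (1/4)
19. 2708.333ms @ 13/2 + 208.333ms (1/2)
20. 2916.667ms @ 7 + 416.667ms (1)

note 4 onset = 11/6b = 763.889ms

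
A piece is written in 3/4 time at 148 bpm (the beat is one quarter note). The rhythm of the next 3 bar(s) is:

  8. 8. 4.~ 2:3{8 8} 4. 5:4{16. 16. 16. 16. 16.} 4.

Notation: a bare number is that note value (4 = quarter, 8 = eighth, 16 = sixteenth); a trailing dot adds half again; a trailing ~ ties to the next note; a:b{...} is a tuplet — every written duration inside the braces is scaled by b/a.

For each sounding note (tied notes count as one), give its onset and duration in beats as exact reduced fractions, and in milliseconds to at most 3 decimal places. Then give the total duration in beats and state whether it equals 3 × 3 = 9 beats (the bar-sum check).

1) 0.0ms=0b +304.054ms=3/4b
2) 304.054ms=3/4b +304.054ms=3/4b
3) 608.108ms=3/2b +912.162ms=9/4b
4) 1520.27ms=15/4b +304.054ms=3/4b
5) 1824.324ms=9/2b +608.108ms=3/2b
6) 2432.432ms=6b +121.622ms=3/10b
7) 2554.054ms=63/10b +121.622ms=3/10b
8) 2675.676ms=33/5b +121.622ms=3/10b
9) 2797.297ms=69/10b +121.622ms=3/10b
10) 2918.919ms=36/5b +121.622ms=3/10b
11) 3040.541ms=15/2b +608.108ms=3/2b
Σ=9b of 9 (148bpm 3/4) — PASS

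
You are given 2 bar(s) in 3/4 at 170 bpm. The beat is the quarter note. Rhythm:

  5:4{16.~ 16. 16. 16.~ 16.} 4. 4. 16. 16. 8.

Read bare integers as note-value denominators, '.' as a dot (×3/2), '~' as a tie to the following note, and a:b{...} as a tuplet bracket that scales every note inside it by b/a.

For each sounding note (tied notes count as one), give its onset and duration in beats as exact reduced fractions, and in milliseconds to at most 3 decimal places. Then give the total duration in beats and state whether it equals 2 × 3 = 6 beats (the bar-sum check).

1) 0.0ms=0b +211.765ms=3/5b
2) 211.765ms=3/5b +105.882ms=3/10b
3) 317.647ms=9/10b +211.765ms=3/5b
4) 529.412ms=3/2b +529.412ms=3/2b
5) 1058.824ms=3b +529.412ms=3/2b
6) 1588.235ms=9/2b +132.353ms=3/8b
7) 1720.588ms=39/8b +132.353ms=3/8b
8) 1852.941ms=21/4b +264.706ms=3/4b
Σ=6b of 6 (170bpm 3/4) — PASS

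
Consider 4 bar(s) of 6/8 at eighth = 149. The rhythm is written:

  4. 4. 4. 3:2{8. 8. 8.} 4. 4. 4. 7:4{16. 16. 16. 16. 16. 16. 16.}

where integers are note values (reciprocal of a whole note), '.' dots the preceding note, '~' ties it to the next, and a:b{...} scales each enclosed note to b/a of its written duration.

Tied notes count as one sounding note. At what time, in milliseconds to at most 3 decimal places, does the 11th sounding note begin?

1. 0.0ms @ 0 + 1208.054ms (3)
2. 1208.054ms @ 3 + 1208.054ms (3)
3. 2416.107ms @ 6 + 1208.054ms (3)
4. 3624.161ms @ 9 + 402.685ms (1)
5. 4026.846ms @ 10 + 402.685ms (1)
6. 4429.53ms @ 11 + 402.685ms (1)
7. 4832.215ms @ 12 + 1208.054ms (3)
8. 6040.268ms @ 15 + 1208.054ms (3)
9. 7248.322ms @ 18 + 1208.054ms (3)
10. 8456.376ms @ 21 + 172.579ms (3/7)
11. 8628.955ms @ 150/7 + 172.579ms (3/7)
12. 8801.534ms @ 153/7 + 172.579ms (3/7)
13. 8974.113ms @ 156/7 + 172.579ms (3/7)
14. 9146.692ms @ 159/7 + 172.579ms (3/7)
15. 9319.271ms @ 162/7 + 172.579ms (3/7)
16. 9491.85ms @ 165/7 + 172.579ms (3/7)

note 11 onset = 150/7b = 8628.955ms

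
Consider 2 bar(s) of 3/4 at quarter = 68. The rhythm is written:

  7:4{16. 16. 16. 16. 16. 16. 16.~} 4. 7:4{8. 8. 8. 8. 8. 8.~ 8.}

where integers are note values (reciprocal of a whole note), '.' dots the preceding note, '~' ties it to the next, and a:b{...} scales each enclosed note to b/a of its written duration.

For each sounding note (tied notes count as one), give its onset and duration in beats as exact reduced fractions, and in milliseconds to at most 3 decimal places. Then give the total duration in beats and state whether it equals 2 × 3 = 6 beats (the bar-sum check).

1) 0.0ms=0b +189.076ms=3/14b
2) 189.076ms=3/14b +189.076ms=3/14b
3) 378.151ms=3/7b +189.076ms=3/14b
4) 567.227ms=9/14b +189.076ms=3/14b
5) 756.303ms=6/7b +189.076ms=3/14b
6) 945.378ms=15/14b +189.076ms=3/14b
7) 1134.454ms=9/7b +1512.605ms=12/7b
8) 2647.059ms=3b +378.151ms=3/7b
9) 3025.21ms=24/7b +378.151ms=3/7b
10) 3403.361ms=27/7b +378.151ms=3/7b
11) 3781.513ms=30/7b +378.151ms=3/7b
12) 4159.664ms=33/7b +378.151ms=3/7b
13) 4537.815ms=36/7b +756.303ms=6/7b
Σ=6b of 6 (68bpm 3/4) — PASS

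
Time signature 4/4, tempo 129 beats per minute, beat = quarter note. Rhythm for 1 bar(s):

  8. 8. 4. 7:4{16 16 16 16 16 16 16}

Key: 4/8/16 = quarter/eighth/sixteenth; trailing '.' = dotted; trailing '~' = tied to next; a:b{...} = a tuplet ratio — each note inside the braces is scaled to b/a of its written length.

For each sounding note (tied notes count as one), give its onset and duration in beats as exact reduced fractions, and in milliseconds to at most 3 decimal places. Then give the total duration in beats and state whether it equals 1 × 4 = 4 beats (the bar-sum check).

1) 0.0ms=0b +348.837ms=3/4b
2) 348.837ms=3/4b +348.837ms=3/4b
3) 697.674ms=3/2b +697.674ms=3/2b
4) 1395.349ms=3b +66.445ms=1/7b
5) 1461.794ms=22/7b +66.445ms=1/7b
6) 1528.239ms=23/7b +66.445ms=1/7b
7) 1594.684ms=24/7b +66.445ms=1/7b
8) 1661.13ms=25/7b +66.445ms=1/7b
9) 1727.575ms=26/7b +66.445ms=1/7b
10) 1794.02ms=27/7b +66.445ms=1/7b
Σ=4b of 4 (129bpm 4/4) — PASS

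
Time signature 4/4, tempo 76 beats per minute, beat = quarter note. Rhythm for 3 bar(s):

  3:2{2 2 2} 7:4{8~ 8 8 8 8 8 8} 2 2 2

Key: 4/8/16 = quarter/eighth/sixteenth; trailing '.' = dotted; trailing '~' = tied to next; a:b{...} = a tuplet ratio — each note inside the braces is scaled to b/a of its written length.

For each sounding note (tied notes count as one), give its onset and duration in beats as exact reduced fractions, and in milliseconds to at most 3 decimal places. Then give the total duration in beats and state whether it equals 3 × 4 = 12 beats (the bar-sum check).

1) 0.0ms=0b +1052.632ms=4/3b
2) 1052.632ms=4/3b +1052.632ms=4/3b
3) 2105.263ms=8/3b +1052.632ms=4/3b
4) 3157.895ms=4b +451.128ms=4/7b
5) 3609.023ms=32/7b +225.564ms=2/7b
6) 3834.586ms=34/7b +225.564ms=2/7b
7) 4060.15ms=36/7b +225.564ms=2/7b
8) 4285.714ms=38/7b +225.564ms=2/7b
9) 4511.278ms=40/7b +225.564ms=2/7b
10) 4736.842ms=6b +1578.947ms=2b
11) 6315.789ms=8b +1578.947ms=2b
12) 7894.737ms=10b +1578.947ms=2b
Σ=12b of 12 (76bpm 4/4) — PASS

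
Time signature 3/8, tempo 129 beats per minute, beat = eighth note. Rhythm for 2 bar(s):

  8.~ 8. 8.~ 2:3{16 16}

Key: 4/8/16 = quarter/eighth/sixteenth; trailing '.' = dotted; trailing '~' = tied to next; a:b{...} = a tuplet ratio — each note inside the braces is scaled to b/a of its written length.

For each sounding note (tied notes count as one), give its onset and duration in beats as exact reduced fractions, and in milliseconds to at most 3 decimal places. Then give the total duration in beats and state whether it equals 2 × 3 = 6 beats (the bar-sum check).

1) 0.0ms=0b +1395.349ms=3b
2) 1395.349ms=3b +1046.512ms=9/4b
3) 2441.86ms=21/4b +348.837ms=3/4b
Σ=6b of 6 (129bpm 3/8) — PASS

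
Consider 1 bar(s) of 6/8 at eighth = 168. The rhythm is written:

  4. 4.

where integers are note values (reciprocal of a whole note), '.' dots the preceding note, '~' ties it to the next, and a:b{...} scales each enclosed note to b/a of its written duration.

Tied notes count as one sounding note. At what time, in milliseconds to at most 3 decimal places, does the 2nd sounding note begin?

note 2 onset = 3b = 1071.429ms

1. 0.0ms @ 0 + 1071.429ms (3)
2. 1071.429ms @ 3 + 1071.429ms (3)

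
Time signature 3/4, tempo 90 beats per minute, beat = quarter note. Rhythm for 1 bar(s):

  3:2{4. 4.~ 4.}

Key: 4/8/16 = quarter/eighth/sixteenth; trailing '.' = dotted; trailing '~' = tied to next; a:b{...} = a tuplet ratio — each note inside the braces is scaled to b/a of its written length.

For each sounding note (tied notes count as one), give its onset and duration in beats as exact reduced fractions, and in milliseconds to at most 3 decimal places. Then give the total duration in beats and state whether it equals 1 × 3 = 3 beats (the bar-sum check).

1) 0.0ms=0b +666.667ms=1b
2) 666.667ms=1b +1333.333ms=2b
Σ=3b of 3 (90bpm 3/4) — PASS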